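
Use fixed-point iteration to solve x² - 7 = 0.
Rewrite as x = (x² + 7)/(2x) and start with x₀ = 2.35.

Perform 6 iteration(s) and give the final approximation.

Equation: x² - 7 = 0
Fixed-point form: x = (x² + 7)/(2x)
x₀ = 2.35

x_1 = g(2.350000) = 2.664362
x_2 = g(2.664362) = 2.645816
x_3 = g(2.645816) = 2.645751
x_4 = g(2.645751) = 2.645751
x_5 = g(2.645751) = 2.645751
x_6 = g(2.645751) = 2.645751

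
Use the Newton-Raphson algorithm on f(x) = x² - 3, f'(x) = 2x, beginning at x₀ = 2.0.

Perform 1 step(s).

f(x) = x² - 3
f'(x) = 2x
x₀ = 2.0

Newton-Raphson formula: x_{n+1} = x_n - f(x_n)/f'(x_n)

Iteration 1:
  f(2.000000) = 1.000000
  f'(2.000000) = 4.000000
  x_1 = 2.000000 - 1.000000/4.000000 = 1.750000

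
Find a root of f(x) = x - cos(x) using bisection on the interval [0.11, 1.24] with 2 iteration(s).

f(x) = x - cos(x)
Initial interval: [0.11, 1.24]

Iteration 1:
  c_1 = (0.110000 + 1.240000)/2 = 0.675000
  f(c_1) = f(0.675000) = -0.105707
  f(a) × f(c) ≥ 0, new interval: [0.675000, 1.240000]
Iteration 2:
  c_2 = (0.675000 + 1.240000)/2 = 0.957500
  f(c_2) = f(0.957500) = 0.381934
  f(a) × f(c) < 0, new interval: [0.675000, 0.957500]

After 2 iteration(s), the approximation is c_2 = 0.957500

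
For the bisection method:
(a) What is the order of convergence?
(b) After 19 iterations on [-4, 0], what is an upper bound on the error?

(a) Bisection has linear (order 1) convergence; the error is halved each step.

(b) Error bound = (b-a)/2^n = (0 - (-4))/2^{19}
    = 4/2^{19}

(a) 1 (linear); (b) error ≤ 7.63e-06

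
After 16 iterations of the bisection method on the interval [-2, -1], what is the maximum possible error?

Bisection error bound: |error| ≤ (b-a)/2^n
|error| ≤ (-1 - (-2))/2^16 = 1/2^16
|error| ≤ 0.0000152588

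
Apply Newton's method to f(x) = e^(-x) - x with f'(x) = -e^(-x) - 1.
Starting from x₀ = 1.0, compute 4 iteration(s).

f(x) = e^(-x) - x
f'(x) = -e^(-x) - 1
x₀ = 1.0

Newton-Raphson formula: x_{n+1} = x_n - f(x_n)/f'(x_n)

Iteration 1:
  f(1.000000) = -0.632121
  f'(1.000000) = -1.367879
  x_1 = 1.000000 - (-0.632121)/(-1.367879) = 0.537883
Iteration 2:
  f(0.537883) = 0.046100
  f'(0.537883) = -1.583983
  x_2 = 0.537883 - 0.046100/(-1.583983) = 0.566987
Iteration 3:
  f(0.566987) = 0.000245
  f'(0.566987) = -1.567232
  x_3 = 0.566987 - 0.000245/(-1.567232) = 0.567143
Iteration 4:
  f(0.567143) = 0.000000
  f'(0.567143) = -1.567143
  x_4 = 0.567143 - 0.000000/(-1.567143) = 0.567143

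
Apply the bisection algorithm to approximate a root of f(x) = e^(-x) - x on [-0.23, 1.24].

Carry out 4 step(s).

f(x) = e^(-x) - x
Initial interval: [-0.23, 1.24]

Iteration 1:
  c_1 = (-0.230000 + 1.240000)/2 = 0.505000
  f(c_1) = f(0.505000) = 0.098506
  f(a) × f(c) ≥ 0, new interval: [0.505000, 1.240000]
Iteration 2:
  c_2 = (0.505000 + 1.240000)/2 = 0.872500
  f(c_2) = f(0.872500) = -0.454595
  f(a) × f(c) < 0, new interval: [0.505000, 0.872500]
Iteration 3:
  c_3 = (0.505000 + 0.872500)/2 = 0.688750
  f(c_3) = f(0.688750) = -0.186547
  f(a) × f(c) < 0, new interval: [0.505000, 0.688750]
Iteration 4:
  c_4 = (0.505000 + 0.688750)/2 = 0.596875
  f(c_4) = f(0.596875) = -0.046346
  f(a) × f(c) < 0, new interval: [0.505000, 0.596875]

After 4 iteration(s), the approximation is c_4 = 0.596875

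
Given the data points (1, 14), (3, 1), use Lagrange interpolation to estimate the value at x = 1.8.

Lagrange interpolation formula:
P(x) = Σ yᵢ × Lᵢ(x)
where Lᵢ(x) = Π_{j≠i} (x - xⱼ)/(xᵢ - xⱼ)

L_0(1.8) = (1.8 - 3)/(1 - 3) = 0.600000
L_1(1.8) = (1.8 - 1)/(3 - 1) = 0.400000

P(1.8) = 14×L_0(1.8) + 1×L_1(1.8)
P(1.8) = 8.800000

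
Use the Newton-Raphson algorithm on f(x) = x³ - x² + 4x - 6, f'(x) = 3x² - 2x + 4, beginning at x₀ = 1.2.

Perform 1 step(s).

f(x) = x³ - x² + 4x - 6
f'(x) = 3x² - 2x + 4
x₀ = 1.2

Newton-Raphson formula: x_{n+1} = x_n - f(x_n)/f'(x_n)

Iteration 1:
  f(1.200000) = -0.912000
  f'(1.200000) = 5.920000
  x_1 = 1.200000 - (-0.912000)/5.920000 = 1.354054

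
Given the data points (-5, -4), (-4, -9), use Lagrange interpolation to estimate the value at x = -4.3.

Lagrange interpolation formula:
P(x) = Σ yᵢ × Lᵢ(x)
where Lᵢ(x) = Π_{j≠i} (x - xⱼ)/(xᵢ - xⱼ)

L_0(-4.3) = (-4.3 - (-4))/(-5 - (-4)) = 0.300000
L_1(-4.3) = (-4.3 - (-5))/(-4 - (-5)) = 0.700000

P(-4.3) = (-4)×L_0(-4.3) + (-9)×L_1(-4.3)
P(-4.3) = -7.500000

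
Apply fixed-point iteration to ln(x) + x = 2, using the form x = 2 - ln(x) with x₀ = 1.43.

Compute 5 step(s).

Equation: ln(x) + x = 2
Fixed-point form: x = 2 - ln(x)
x₀ = 1.43

x_1 = g(1.430000) = 1.642326
x_2 = g(1.642326) = 1.503887
x_3 = g(1.503887) = 1.591947
x_4 = g(1.591947) = 1.535042
x_5 = g(1.535042) = 1.571442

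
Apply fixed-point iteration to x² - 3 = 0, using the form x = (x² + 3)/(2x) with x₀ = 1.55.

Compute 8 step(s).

Equation: x² - 3 = 0
Fixed-point form: x = (x² + 3)/(2x)
x₀ = 1.55

x_1 = g(1.550000) = 1.742742
x_2 = g(1.742742) = 1.732084
x_3 = g(1.732084) = 1.732051
x_4 = g(1.732051) = 1.732051
x_5 = g(1.732051) = 1.732051
x_6 = g(1.732051) = 1.732051
x_7 = g(1.732051) = 1.732051
x_8 = g(1.732051) = 1.732051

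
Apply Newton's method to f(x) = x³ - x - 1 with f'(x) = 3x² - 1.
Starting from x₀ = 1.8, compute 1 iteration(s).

f(x) = x³ - x - 1
f'(x) = 3x² - 1
x₀ = 1.8

Newton-Raphson formula: x_{n+1} = x_n - f(x_n)/f'(x_n)

Iteration 1:
  f(1.800000) = 3.032000
  f'(1.800000) = 8.720000
  x_1 = 1.800000 - 3.032000/8.720000 = 1.452294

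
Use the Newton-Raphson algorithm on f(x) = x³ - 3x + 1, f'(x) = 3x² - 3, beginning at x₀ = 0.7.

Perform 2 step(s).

f(x) = x³ - 3x + 1
f'(x) = 3x² - 3
x₀ = 0.7

Newton-Raphson formula: x_{n+1} = x_n - f(x_n)/f'(x_n)

Iteration 1:
  f(0.700000) = -0.757000
  f'(0.700000) = -1.530000
  x_1 = 0.700000 - (-0.757000)/(-1.530000) = 0.205229
Iteration 2:
  f(0.205229) = 0.392958
  f'(0.205229) = -2.873643
  x_2 = 0.205229 - 0.392958/(-2.873643) = 0.341974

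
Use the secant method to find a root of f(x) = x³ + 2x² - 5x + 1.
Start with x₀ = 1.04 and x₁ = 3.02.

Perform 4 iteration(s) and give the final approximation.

f(x) = x³ + 2x² - 5x + 1
x₀ = 1.04, x₁ = 3.02

Secant formula: x_{n+1} = x_n - f(x_n)(x_n - x_{n-1})/(f(x_n) - f(x_{n-1}))

Iteration 1:
  f(1.040000) = -0.911936
  f(3.020000) = 31.684408
  x_2 = 3.020000 - 31.684408×(3.020000 - 1.040000)/(31.684408 - (-0.911936))
       = 1.095394
Iteration 2:
  f(3.020000) = 31.684408
  f(1.095394) = -0.762845
  x_3 = 1.095394 - (-0.762845)×(1.095394 - 3.020000)/(-0.762845 - 31.684408)
       = 1.140642
Iteration 3:
  f(1.095394) = -0.762845
  f(1.140642) = -0.617034
  x_4 = 1.140642 - (-0.617034)×(1.140642 - 1.095394)/(-0.617034 - (-0.762845))
       = 1.332120
Iteration 4:
  f(1.140642) = -0.617034
  f(1.332120) = 0.252393
  x_5 = 1.332120 - 0.252393×(1.332120 - 1.140642)/(0.252393 - (-0.617034))
       = 1.276534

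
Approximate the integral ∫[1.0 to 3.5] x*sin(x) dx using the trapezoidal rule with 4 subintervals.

f(x) = x*sin(x)
a = 1.0, b = 3.5, n = 4
h = (b - a)/n = 0.625000

Trapezoidal rule: (h/2)[f(x₀) + 2f(x₁) + 2f(x₂) + ... + f(xₙ)]

x_0 = 1.0000, f(x_0) = 0.841471, coefficient = 1
x_1 = 1.6250, f(x_1) = 1.622613, coefficient = 2
x_2 = 2.2500, f(x_2) = 1.750665, coefficient = 2
x_3 = 2.8750, f(x_3) = 0.757407, coefficient = 2
x_4 = 3.5000, f(x_4) = -1.227741, coefficient = 1

I ≈ (0.625000/2) × 7.875100 = 2.460969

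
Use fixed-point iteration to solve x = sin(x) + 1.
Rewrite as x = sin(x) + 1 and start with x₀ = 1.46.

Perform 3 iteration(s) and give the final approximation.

Equation: x = sin(x) + 1
Fixed-point form: x = sin(x) + 1
x₀ = 1.46

x_1 = g(1.460000) = 1.993868
x_2 = g(1.993868) = 1.911832
x_3 = g(1.911832) = 1.942409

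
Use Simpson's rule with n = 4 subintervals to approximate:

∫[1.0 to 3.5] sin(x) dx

f(x) = sin(x)
a = 1.0, b = 3.5, n = 4
h = (b - a)/n = 0.625000

Simpson's rule: (h/3)[f(x₀) + 4f(x₁) + 2f(x₂) + ... + f(xₙ)]

x_0 = 1.0000, f(x_0) = 0.841471, coefficient = 1
x_1 = 1.6250, f(x_1) = 0.998531, coefficient = 4
x_2 = 2.2500, f(x_2) = 0.778073, coefficient = 2
x_3 = 2.8750, f(x_3) = 0.263446, coefficient = 4
x_4 = 3.5000, f(x_4) = -0.350783, coefficient = 1

I ≈ (0.625000/3) × 7.094743 = 1.478072
Exact value: 1.476759
Error: 0.001313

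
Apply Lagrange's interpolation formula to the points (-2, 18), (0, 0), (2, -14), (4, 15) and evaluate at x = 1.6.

Lagrange interpolation formula:
P(x) = Σ yᵢ × Lᵢ(x)
where Lᵢ(x) = Π_{j≠i} (x - xⱼ)/(xᵢ - xⱼ)

L_0(1.6) = (1.6 - 0)/(-2 - 0) × (1.6 - 2)/(-2 - 2) × (1.6 - 4)/(-2 - 4) = -0.032000
L_1(1.6) = (1.6 - (-2))/(0 - (-2)) × (1.6 - 2)/(0 - 2) × (1.6 - 4)/(0 - 4) = 0.216000
L_2(1.6) = (1.6 - (-2))/(2 - (-2)) × (1.6 - 0)/(2 - 0) × (1.6 - 4)/(2 - 4) = 0.864000
L_3(1.6) = (1.6 - (-2))/(4 - (-2)) × (1.6 - 0)/(4 - 0) × (1.6 - 2)/(4 - 2) = -0.048000

P(1.6) = 18×L_0(1.6) + 0×L_1(1.6) + (-14)×L_2(1.6) + 15×L_3(1.6)
P(1.6) = -13.392000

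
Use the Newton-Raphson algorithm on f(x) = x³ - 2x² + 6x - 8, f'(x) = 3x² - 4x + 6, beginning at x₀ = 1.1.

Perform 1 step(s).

f(x) = x³ - 2x² + 6x - 8
f'(x) = 3x² - 4x + 6
x₀ = 1.1

Newton-Raphson formula: x_{n+1} = x_n - f(x_n)/f'(x_n)

Iteration 1:
  f(1.100000) = -2.489000
  f'(1.100000) = 5.230000
  x_1 = 1.100000 - (-2.489000)/5.230000 = 1.575908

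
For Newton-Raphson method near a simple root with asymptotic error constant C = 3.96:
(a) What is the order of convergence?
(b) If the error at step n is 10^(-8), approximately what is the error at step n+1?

(a) Newton-Raphson has quadratic (order 2) convergence near simple roots.
    This means |e_{n+1}| ≈ C|e_n|².

(b) With |e_n| = 10^(-8) and C = 3.96:
    |e_{n+1}| ≈ 3.96 × (10^(-8))² = 3.96 × 10^(-16)

(a) 2 (quadratic); (b) |e_{n+1}| ≈ 3.960e-16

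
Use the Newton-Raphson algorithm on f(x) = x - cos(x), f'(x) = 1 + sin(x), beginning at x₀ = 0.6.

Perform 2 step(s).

f(x) = x - cos(x)
f'(x) = 1 + sin(x)
x₀ = 0.6

Newton-Raphson formula: x_{n+1} = x_n - f(x_n)/f'(x_n)

Iteration 1:
  f(0.600000) = -0.225336
  f'(0.600000) = 1.564642
  x_1 = 0.600000 - (-0.225336)/1.564642 = 0.744017
Iteration 2:
  f(0.744017) = 0.008264
  f'(0.744017) = 1.677249
  x_2 = 0.744017 - 0.008264/1.677249 = 0.739090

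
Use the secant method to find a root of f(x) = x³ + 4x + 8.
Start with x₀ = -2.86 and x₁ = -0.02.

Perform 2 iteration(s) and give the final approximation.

f(x) = x³ + 4x + 8
x₀ = -2.86, x₁ = -0.02

Secant formula: x_{n+1} = x_n - f(x_n)(x_n - x_{n-1})/(f(x_n) - f(x_{n-1}))

Iteration 1:
  f(-2.860000) = -26.833656
  f(-0.020000) = 7.919992
  x_2 = -0.020000 - 7.919992×(-0.020000 - (-2.860000))/(7.919992 - (-26.833656))
       = -0.667206
Iteration 2:
  f(-0.020000) = 7.919992
  f(-0.667206) = 5.034159
  x_3 = -0.667206 - 5.034159×(-0.667206 - (-0.020000))/(5.034159 - 7.919992)
       = -1.796218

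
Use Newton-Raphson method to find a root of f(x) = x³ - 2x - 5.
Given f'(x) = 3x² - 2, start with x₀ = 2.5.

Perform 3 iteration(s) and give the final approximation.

f(x) = x³ - 2x - 5
f'(x) = 3x² - 2
x₀ = 2.5

Newton-Raphson formula: x_{n+1} = x_n - f(x_n)/f'(x_n)

Iteration 1:
  f(2.500000) = 5.625000
  f'(2.500000) = 16.750000
  x_1 = 2.500000 - 5.625000/16.750000 = 2.164179
Iteration 2:
  f(2.164179) = 0.807945
  f'(2.164179) = 12.051014
  x_2 = 2.164179 - 0.807945/12.051014 = 2.097135
Iteration 3:
  f(2.097135) = 0.028882
  f'(2.097135) = 11.193930
  x_3 = 2.097135 - 0.028882/11.193930 = 2.094555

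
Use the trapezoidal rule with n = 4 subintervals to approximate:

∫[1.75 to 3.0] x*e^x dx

f(x) = x*e^x
a = 1.75, b = 3.0, n = 4
h = (b - a)/n = 0.312500

Trapezoidal rule: (h/2)[f(x₀) + 2f(x₁) + 2f(x₂) + ... + f(xₙ)]

x_0 = 1.7500, f(x_0) = 10.070555, coefficient = 1
x_1 = 2.0625, f(x_1) = 16.222819, coefficient = 2
x_2 = 2.3750, f(x_2) = 25.533656, coefficient = 2
x_3 = 2.6875, f(x_3) = 39.492524, coefficient = 2
x_4 = 3.0000, f(x_4) = 60.256611, coefficient = 1

I ≈ (0.312500/2) × 232.825165 = 36.378932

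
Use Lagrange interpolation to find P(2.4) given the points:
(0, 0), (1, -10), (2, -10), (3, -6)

Lagrange interpolation formula:
P(x) = Σ yᵢ × Lᵢ(x)
where Lᵢ(x) = Π_{j≠i} (x - xⱼ)/(xᵢ - xⱼ)

L_0(2.4) = (2.4 - 1)/(0 - 1) × (2.4 - 2)/(0 - 2) × (2.4 - 3)/(0 - 3) = 0.056000
L_1(2.4) = (2.4 - 0)/(1 - 0) × (2.4 - 2)/(1 - 2) × (2.4 - 3)/(1 - 3) = -0.288000
L_2(2.4) = (2.4 - 0)/(2 - 0) × (2.4 - 1)/(2 - 1) × (2.4 - 3)/(2 - 3) = 1.008000
L_3(2.4) = (2.4 - 0)/(3 - 0) × (2.4 - 1)/(3 - 1) × (2.4 - 2)/(3 - 2) = 0.224000

P(2.4) = 0×L_0(2.4) + (-10)×L_1(2.4) + (-10)×L_2(2.4) + (-6)×L_3(2.4)
P(2.4) = -8.544000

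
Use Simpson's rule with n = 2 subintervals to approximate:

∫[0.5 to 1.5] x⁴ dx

f(x) = x⁴
a = 0.5, b = 1.5, n = 2
h = (b - a)/n = 0.500000

Simpson's rule: (h/3)[f(x₀) + 4f(x₁) + 2f(x₂) + ... + f(xₙ)]

x_0 = 0.5000, f(x_0) = 0.062500, coefficient = 1
x_1 = 1.0000, f(x_1) = 1.000000, coefficient = 4
x_2 = 1.5000, f(x_2) = 5.062500, coefficient = 1

I ≈ (0.500000/3) × 9.125000 = 1.520833
Exact value: 1.512500
Error: 0.008333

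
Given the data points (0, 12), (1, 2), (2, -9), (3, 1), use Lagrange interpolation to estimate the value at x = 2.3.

Lagrange interpolation formula:
P(x) = Σ yᵢ × Lᵢ(x)
where Lᵢ(x) = Π_{j≠i} (x - xⱼ)/(xᵢ - xⱼ)

L_0(2.3) = (2.3 - 1)/(0 - 1) × (2.3 - 2)/(0 - 2) × (2.3 - 3)/(0 - 3) = 0.045500
L_1(2.3) = (2.3 - 0)/(1 - 0) × (2.3 - 2)/(1 - 2) × (2.3 - 3)/(1 - 3) = -0.241500
L_2(2.3) = (2.3 - 0)/(2 - 0) × (2.3 - 1)/(2 - 1) × (2.3 - 3)/(2 - 3) = 1.046500
L_3(2.3) = (2.3 - 0)/(3 - 0) × (2.3 - 1)/(3 - 1) × (2.3 - 2)/(3 - 2) = 0.149500

P(2.3) = 12×L_0(2.3) + 2×L_1(2.3) + (-9)×L_2(2.3) + 1×L_3(2.3)
P(2.3) = -9.206000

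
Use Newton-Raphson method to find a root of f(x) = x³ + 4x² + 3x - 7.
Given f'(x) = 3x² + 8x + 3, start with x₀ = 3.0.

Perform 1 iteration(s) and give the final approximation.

f(x) = x³ + 4x² + 3x - 7
f'(x) = 3x² + 8x + 3
x₀ = 3.0

Newton-Raphson formula: x_{n+1} = x_n - f(x_n)/f'(x_n)

Iteration 1:
  f(3.000000) = 65.000000
  f'(3.000000) = 54.000000
  x_1 = 3.000000 - 65.000000/54.000000 = 1.796296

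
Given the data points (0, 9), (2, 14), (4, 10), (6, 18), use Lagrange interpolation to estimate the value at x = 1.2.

Lagrange interpolation formula:
P(x) = Σ yᵢ × Lᵢ(x)
where Lᵢ(x) = Π_{j≠i} (x - xⱼ)/(xᵢ - xⱼ)

L_0(1.2) = (1.2 - 2)/(0 - 2) × (1.2 - 4)/(0 - 4) × (1.2 - 6)/(0 - 6) = 0.224000
L_1(1.2) = (1.2 - 0)/(2 - 0) × (1.2 - 4)/(2 - 4) × (1.2 - 6)/(2 - 6) = 1.008000
L_2(1.2) = (1.2 - 0)/(4 - 0) × (1.2 - 2)/(4 - 2) × (1.2 - 6)/(4 - 6) = -0.288000
L_3(1.2) = (1.2 - 0)/(6 - 0) × (1.2 - 2)/(6 - 2) × (1.2 - 4)/(6 - 4) = 0.056000

P(1.2) = 9×L_0(1.2) + 14×L_1(1.2) + 10×L_2(1.2) + 18×L_3(1.2)
P(1.2) = 14.256000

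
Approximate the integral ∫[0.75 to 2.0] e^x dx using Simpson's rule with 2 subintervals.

f(x) = e^x
a = 0.75, b = 2.0, n = 2
h = (b - a)/n = 0.625000

Simpson's rule: (h/3)[f(x₀) + 4f(x₁) + 2f(x₂) + ... + f(xₙ)]

x_0 = 0.7500, f(x_0) = 2.117000, coefficient = 1
x_1 = 1.3750, f(x_1) = 3.955077, coefficient = 4
x_2 = 2.0000, f(x_2) = 7.389056, coefficient = 1

I ≈ (0.625000/3) × 25.326363 = 5.276326
Exact value: 5.272056
Error: 0.004270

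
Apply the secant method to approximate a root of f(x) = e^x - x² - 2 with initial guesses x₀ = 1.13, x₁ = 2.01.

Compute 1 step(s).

f(x) = e^x - x² - 2
x₀ = 1.13, x₁ = 2.01

Secant formula: x_{n+1} = x_n - f(x_n)(x_n - x_{n-1})/(f(x_n) - f(x_{n-1}))

Iteration 1:
  f(1.130000) = -0.181243
  f(2.010000) = 1.423217
  x_2 = 2.010000 - 1.423217×(2.010000 - 1.130000)/(1.423217 - (-0.181243))
       = 1.229407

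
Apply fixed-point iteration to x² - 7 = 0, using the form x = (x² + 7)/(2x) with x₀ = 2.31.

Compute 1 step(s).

Equation: x² - 7 = 0
Fixed-point form: x = (x² + 7)/(2x)
x₀ = 2.31

x_1 = g(2.310000) = 2.670152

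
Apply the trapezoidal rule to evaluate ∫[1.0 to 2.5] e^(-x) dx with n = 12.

f(x) = e^(-x)
a = 1.0, b = 2.5, n = 12
h = (b - a)/n = 0.125000

Trapezoidal rule: (h/2)[f(x₀) + 2f(x₁) + 2f(x₂) + ... + f(xₙ)]

x_0 = 1.0000, f(x_0) = 0.367879, coefficient = 1
x_1 = 1.1250, f(x_1) = 0.324652, coefficient = 2
x_2 = 1.2500, f(x_2) = 0.286505, coefficient = 2
x_3 = 1.3750, f(x_3) = 0.252840, coefficient = 2
x_4 = 1.5000, f(x_4) = 0.223130, coefficient = 2
x_5 = 1.6250, f(x_5) = 0.196912, coefficient = 2
x_6 = 1.7500, f(x_6) = 0.173774, coefficient = 2
x_7 = 1.8750, f(x_7) = 0.153355, coefficient = 2
x_8 = 2.0000, f(x_8) = 0.135335, coefficient = 2
x_9 = 2.1250, f(x_9) = 0.119433, coefficient = 2
x_10 = 2.2500, f(x_10) = 0.105399, coefficient = 2
x_11 = 2.3750, f(x_11) = 0.093014, coefficient = 2
x_12 = 2.5000, f(x_12) = 0.082085, coefficient = 1

I ≈ (0.125000/2) × 4.578664 = 0.286166
Exact value: 0.285794
Error: 0.000372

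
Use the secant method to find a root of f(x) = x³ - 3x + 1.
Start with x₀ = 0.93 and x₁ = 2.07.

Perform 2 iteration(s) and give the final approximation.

f(x) = x³ - 3x + 1
x₀ = 0.93, x₁ = 2.07

Secant formula: x_{n+1} = x_n - f(x_n)(x_n - x_{n-1})/(f(x_n) - f(x_{n-1}))

Iteration 1:
  f(0.930000) = -0.985643
  f(2.070000) = 3.659743
  x_2 = 2.070000 - 3.659743×(2.070000 - 0.930000)/(3.659743 - (-0.985643))
       = 1.171882
Iteration 2:
  f(2.070000) = 3.659743
  f(1.171882) = -0.906292
  x_3 = 1.171882 - (-0.906292)×(1.171882 - 2.070000)/(-0.906292 - 3.659743)
       = 1.350145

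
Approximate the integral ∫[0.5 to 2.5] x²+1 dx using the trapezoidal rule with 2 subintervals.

f(x) = x²+1
a = 0.5, b = 2.5, n = 2
h = (b - a)/n = 1.000000

Trapezoidal rule: (h/2)[f(x₀) + 2f(x₁) + 2f(x₂) + ... + f(xₙ)]

x_0 = 0.5000, f(x_0) = 1.250000, coefficient = 1
x_1 = 1.5000, f(x_1) = 3.250000, coefficient = 2
x_2 = 2.5000, f(x_2) = 7.250000, coefficient = 1

I ≈ (1.000000/2) × 15.000000 = 7.500000
Exact value: 7.166667
Error: 0.333333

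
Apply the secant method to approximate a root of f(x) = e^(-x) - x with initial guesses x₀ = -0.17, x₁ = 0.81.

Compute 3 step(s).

f(x) = e^(-x) - x
x₀ = -0.17, x₁ = 0.81

Secant formula: x_{n+1} = x_n - f(x_n)(x_n - x_{n-1})/(f(x_n) - f(x_{n-1}))

Iteration 1:
  f(-0.170000) = 1.355305
  f(0.810000) = -0.365142
  x_2 = 0.810000 - (-0.365142)×(0.810000 - (-0.170000))/(-0.365142 - 1.355305)
       = 0.602008
Iteration 2:
  f(0.810000) = -0.365142
  f(0.602008) = -0.054297
  x_3 = 0.602008 - (-0.054297)×(0.602008 - 0.810000)/(-0.054297 - (-0.365142))
       = 0.565677
Iteration 3:
  f(0.602008) = -0.054297
  f(0.565677) = 0.002299
  x_4 = 0.565677 - 0.002299×(0.565677 - 0.602008)/(0.002299 - (-0.054297))
       = 0.567152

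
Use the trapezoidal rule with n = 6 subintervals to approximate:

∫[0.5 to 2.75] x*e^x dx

f(x) = x*e^x
a = 0.5, b = 2.75, n = 6
h = (b - a)/n = 0.375000

Trapezoidal rule: (h/2)[f(x₀) + 2f(x₁) + 2f(x₂) + ... + f(xₙ)]

x_0 = 0.5000, f(x_0) = 0.824361, coefficient = 1
x_1 = 0.8750, f(x_1) = 2.099016, coefficient = 2
x_2 = 1.2500, f(x_2) = 4.362929, coefficient = 2
x_3 = 1.6250, f(x_3) = 8.252431, coefficient = 2
x_4 = 2.0000, f(x_4) = 14.778112, coefficient = 2
x_5 = 2.3750, f(x_5) = 25.533656, coefficient = 2
x_6 = 2.7500, f(x_6) = 43.017238, coefficient = 1

I ≈ (0.375000/2) × 153.893886 = 28.855104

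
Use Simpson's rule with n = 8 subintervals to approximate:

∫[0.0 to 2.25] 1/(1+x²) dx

f(x) = 1/(1+x²)
a = 0.0, b = 2.25, n = 8
h = (b - a)/n = 0.281250

Simpson's rule: (h/3)[f(x₀) + 4f(x₁) + 2f(x₂) + ... + f(xₙ)]

x_0 = 0.0000, f(x_0) = 1.000000, coefficient = 1
x_1 = 0.2812, f(x_1) = 0.926697, coefficient = 4
x_2 = 0.5625, f(x_2) = 0.759644, coefficient = 2
x_3 = 0.8438, f(x_3) = 0.584141, coefficient = 4
x_4 = 1.1250, f(x_4) = 0.441379, coefficient = 2
x_5 = 1.4062, f(x_5) = 0.335848, coefficient = 4
x_6 = 1.6875, f(x_6) = 0.259898, coefficient = 2
x_7 = 1.9688, f(x_7) = 0.205087, coefficient = 4
x_8 = 2.2500, f(x_8) = 0.164948, coefficient = 1

I ≈ (0.281250/3) × 12.293885 = 1.152552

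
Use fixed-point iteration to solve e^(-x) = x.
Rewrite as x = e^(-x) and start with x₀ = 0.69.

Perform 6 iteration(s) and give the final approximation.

Equation: e^(-x) = x
Fixed-point form: x = e^(-x)
x₀ = 0.69

x_1 = g(0.690000) = 0.501576
x_2 = g(0.501576) = 0.605575
x_3 = g(0.605575) = 0.545760
x_4 = g(0.545760) = 0.579401
x_5 = g(0.579401) = 0.560234
x_6 = g(0.560234) = 0.571076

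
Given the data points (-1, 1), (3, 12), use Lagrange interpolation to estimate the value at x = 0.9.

Lagrange interpolation formula:
P(x) = Σ yᵢ × Lᵢ(x)
where Lᵢ(x) = Π_{j≠i} (x - xⱼ)/(xᵢ - xⱼ)

L_0(0.9) = (0.9 - 3)/(-1 - 3) = 0.525000
L_1(0.9) = (0.9 - (-1))/(3 - (-1)) = 0.475000

P(0.9) = 1×L_0(0.9) + 12×L_1(0.9)
P(0.9) = 6.225000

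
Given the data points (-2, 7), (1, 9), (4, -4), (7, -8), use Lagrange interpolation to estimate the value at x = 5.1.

Lagrange interpolation formula:
P(x) = Σ yᵢ × Lᵢ(x)
where Lᵢ(x) = Π_{j≠i} (x - xⱼ)/(xᵢ - xⱼ)

L_0(5.1) = (5.1 - 1)/(-2 - 1) × (5.1 - 4)/(-2 - 4) × (5.1 - 7)/(-2 - 7) = 0.052895
L_1(5.1) = (5.1 - (-2))/(1 - (-2)) × (5.1 - 4)/(1 - 4) × (5.1 - 7)/(1 - 7) = -0.274796
L_2(5.1) = (5.1 - (-2))/(4 - (-2)) × (5.1 - 1)/(4 - 1) × (5.1 - 7)/(4 - 7) = 1.024241
L_3(5.1) = (5.1 - (-2))/(7 - (-2)) × (5.1 - 1)/(7 - 1) × (5.1 - 4)/(7 - 4) = 0.197660

P(5.1) = 7×L_0(5.1) + 9×L_1(5.1) + (-4)×L_2(5.1) + (-8)×L_3(5.1)
P(5.1) = -7.781148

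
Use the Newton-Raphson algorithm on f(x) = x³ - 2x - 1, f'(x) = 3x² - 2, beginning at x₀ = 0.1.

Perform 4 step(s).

f(x) = x³ - 2x - 1
f'(x) = 3x² - 2
x₀ = 0.1

Newton-Raphson formula: x_{n+1} = x_n - f(x_n)/f'(x_n)

Iteration 1:
  f(0.100000) = -1.199000
  f'(0.100000) = -1.970000
  x_1 = 0.100000 - (-1.199000)/(-1.970000) = -0.508629
Iteration 2:
  f(-0.508629) = -0.114326
  f'(-0.508629) = -1.223888
  x_2 = -0.508629 - (-0.114326)/(-1.223888) = -0.602041
Iteration 3:
  f(-0.602041) = -0.014130
  f'(-0.602041) = -0.912639
  x_3 = -0.602041 - (-0.014130)/(-0.912639) = -0.617523
Iteration 4:
  f(-0.617523) = -0.000437
  f'(-0.617523) = -0.855995
  x_4 = -0.617523 - (-0.000437)/(-0.855995) = -0.618033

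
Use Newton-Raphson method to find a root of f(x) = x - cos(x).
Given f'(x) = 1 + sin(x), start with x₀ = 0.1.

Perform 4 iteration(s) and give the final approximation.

f(x) = x - cos(x)
f'(x) = 1 + sin(x)
x₀ = 0.1

Newton-Raphson formula: x_{n+1} = x_n - f(x_n)/f'(x_n)

Iteration 1:
  f(0.100000) = -0.895004
  f'(0.100000) = 1.099833
  x_1 = 0.100000 - (-0.895004)/1.099833 = 0.913763
Iteration 2:
  f(0.913763) = 0.302993
  f'(0.913763) = 1.791808
  x_2 = 0.913763 - 0.302993/1.791808 = 0.744664
Iteration 3:
  f(0.744664) = 0.009349
  f'(0.744664) = 1.677725
  x_3 = 0.744664 - 0.009349/1.677725 = 0.739092
Iteration 4:
  f(0.739092) = 0.000011
  f'(0.739092) = 1.673617
  x_4 = 0.739092 - 0.000011/1.673617 = 0.739085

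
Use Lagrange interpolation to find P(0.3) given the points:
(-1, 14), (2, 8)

Lagrange interpolation formula:
P(x) = Σ yᵢ × Lᵢ(x)
where Lᵢ(x) = Π_{j≠i} (x - xⱼ)/(xᵢ - xⱼ)

L_0(0.3) = (0.3 - 2)/(-1 - 2) = 0.566667
L_1(0.3) = (0.3 - (-1))/(2 - (-1)) = 0.433333

P(0.3) = 14×L_0(0.3) + 8×L_1(0.3)
P(0.3) = 11.400000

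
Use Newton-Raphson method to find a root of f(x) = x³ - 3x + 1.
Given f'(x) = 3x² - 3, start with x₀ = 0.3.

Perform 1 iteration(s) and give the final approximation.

f(x) = x³ - 3x + 1
f'(x) = 3x² - 3
x₀ = 0.3

Newton-Raphson formula: x_{n+1} = x_n - f(x_n)/f'(x_n)

Iteration 1:
  f(0.300000) = 0.127000
  f'(0.300000) = -2.730000
  x_1 = 0.300000 - 0.127000/(-2.730000) = 0.346520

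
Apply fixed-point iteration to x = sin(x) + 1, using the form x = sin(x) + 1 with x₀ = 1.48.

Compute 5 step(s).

Equation: x = sin(x) + 1
Fixed-point form: x = sin(x) + 1
x₀ = 1.48

x_1 = g(1.480000) = 1.995881
x_2 = g(1.995881) = 1.911004
x_3 = g(1.911004) = 1.942685
x_4 = g(1.942685) = 1.931643
x_5 = g(1.931643) = 1.935598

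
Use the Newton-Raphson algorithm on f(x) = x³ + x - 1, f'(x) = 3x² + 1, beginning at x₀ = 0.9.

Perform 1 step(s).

f(x) = x³ + x - 1
f'(x) = 3x² + 1
x₀ = 0.9

Newton-Raphson formula: x_{n+1} = x_n - f(x_n)/f'(x_n)

Iteration 1:
  f(0.900000) = 0.629000
  f'(0.900000) = 3.430000
  x_1 = 0.900000 - 0.629000/3.430000 = 0.716618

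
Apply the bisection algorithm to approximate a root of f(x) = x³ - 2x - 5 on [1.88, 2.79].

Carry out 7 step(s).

f(x) = x³ - 2x - 5
Initial interval: [1.88, 2.79]

Iteration 1:
  c_1 = (1.880000 + 2.790000)/2 = 2.335000
  f(c_1) = f(2.335000) = 3.060945
  f(a) × f(c) < 0, new interval: [1.880000, 2.335000]
Iteration 2:
  c_2 = (1.880000 + 2.335000)/2 = 2.107500
  f(c_2) = f(2.107500) = 0.145580
  f(a) × f(c) < 0, new interval: [1.880000, 2.107500]
Iteration 3:
  c_3 = (1.880000 + 2.107500)/2 = 1.993750
  f(c_3) = f(1.993750) = -1.062266
  f(a) × f(c) ≥ 0, new interval: [1.993750, 2.107500]
Iteration 4:
  c_4 = (1.993750 + 2.107500)/2 = 2.050625
  f(c_4) = f(2.050625) = -0.478243
  f(a) × f(c) ≥ 0, new interval: [2.050625, 2.107500]
Iteration 5:
  c_5 = (2.050625 + 2.107500)/2 = 2.079063
  f(c_5) = f(2.079063) = -0.171376
  f(a) × f(c) ≥ 0, new interval: [2.079063, 2.107500]
Iteration 6:
  c_6 = (2.079063 + 2.107500)/2 = 2.093281
  f(c_6) = f(2.093281) = -0.014167
  f(a) × f(c) ≥ 0, new interval: [2.093281, 2.107500]
Iteration 7:
  c_7 = (2.093281 + 2.107500)/2 = 2.100391
  f(c_7) = f(2.100391) = 0.065388
  f(a) × f(c) < 0, new interval: [2.093281, 2.100391]

After 7 iteration(s), the approximation is c_7 = 2.100391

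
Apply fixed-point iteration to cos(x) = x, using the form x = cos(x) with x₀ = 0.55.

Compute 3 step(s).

Equation: cos(x) = x
Fixed-point form: x = cos(x)
x₀ = 0.55

x_1 = g(0.550000) = 0.852525
x_2 = g(0.852525) = 0.658084
x_3 = g(0.658084) = 0.791165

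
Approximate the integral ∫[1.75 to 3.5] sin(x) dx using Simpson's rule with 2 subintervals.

f(x) = sin(x)
a = 1.75, b = 3.5, n = 2
h = (b - a)/n = 0.875000

Simpson's rule: (h/3)[f(x₀) + 4f(x₁) + 2f(x₂) + ... + f(xₙ)]

x_0 = 1.7500, f(x_0) = 0.983986, coefficient = 1
x_1 = 2.6250, f(x_1) = 0.493920, coefficient = 4
x_2 = 3.5000, f(x_2) = -0.350783, coefficient = 1

I ≈ (0.875000/3) × 2.608884 = 0.760924
Exact value: 0.758211
Error: 0.002714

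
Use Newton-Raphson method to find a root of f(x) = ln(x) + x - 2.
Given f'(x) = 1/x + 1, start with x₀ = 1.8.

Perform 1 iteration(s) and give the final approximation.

f(x) = ln(x) + x - 2
f'(x) = 1/x + 1
x₀ = 1.8

Newton-Raphson formula: x_{n+1} = x_n - f(x_n)/f'(x_n)

Iteration 1:
  f(1.800000) = 0.387787
  f'(1.800000) = 1.555556
  x_1 = 1.800000 - 0.387787/1.555556 = 1.550709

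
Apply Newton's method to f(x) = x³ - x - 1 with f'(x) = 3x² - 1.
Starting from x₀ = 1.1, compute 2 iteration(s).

f(x) = x³ - x - 1
f'(x) = 3x² - 1
x₀ = 1.1

Newton-Raphson formula: x_{n+1} = x_n - f(x_n)/f'(x_n)

Iteration 1:
  f(1.100000) = -0.769000
  f'(1.100000) = 2.630000
  x_1 = 1.100000 - (-0.769000)/2.630000 = 1.392395
Iteration 2:
  f(1.392395) = 0.307132
  f'(1.392395) = 4.816295
  x_2 = 1.392395 - 0.307132/4.816295 = 1.328626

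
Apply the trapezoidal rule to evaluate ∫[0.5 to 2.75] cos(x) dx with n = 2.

f(x) = cos(x)
a = 0.5, b = 2.75, n = 2
h = (b - a)/n = 1.125000

Trapezoidal rule: (h/2)[f(x₀) + 2f(x₁) + 2f(x₂) + ... + f(xₙ)]

x_0 = 0.5000, f(x_0) = 0.877583, coefficient = 1
x_1 = 1.6250, f(x_1) = -0.054177, coefficient = 2
x_2 = 2.7500, f(x_2) = -0.924302, coefficient = 1

I ≈ (1.125000/2) × -0.155074 = -0.087229
Exact value: -0.097765
Error: 0.010535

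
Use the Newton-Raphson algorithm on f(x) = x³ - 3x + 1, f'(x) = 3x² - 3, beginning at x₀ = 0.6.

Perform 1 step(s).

f(x) = x³ - 3x + 1
f'(x) = 3x² - 3
x₀ = 0.6

Newton-Raphson formula: x_{n+1} = x_n - f(x_n)/f'(x_n)

Iteration 1:
  f(0.600000) = -0.584000
  f'(0.600000) = -1.920000
  x_1 = 0.600000 - (-0.584000)/(-1.920000) = 0.295833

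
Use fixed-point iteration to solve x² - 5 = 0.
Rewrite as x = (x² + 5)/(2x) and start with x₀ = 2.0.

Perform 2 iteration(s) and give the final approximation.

Equation: x² - 5 = 0
Fixed-point form: x = (x² + 5)/(2x)
x₀ = 2.0

x_1 = g(2.000000) = 2.250000
x_2 = g(2.250000) = 2.236111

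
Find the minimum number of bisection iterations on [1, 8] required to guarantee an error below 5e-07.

We need (b-a)/2^n ≤ 5e-07
(8 - 1)/2^n ≤ 5e-07
7/2^n ≤ 5e-07
2^n ≥ 14000000
n ≥ log₂(14000000) = 23.74
n ≥ 24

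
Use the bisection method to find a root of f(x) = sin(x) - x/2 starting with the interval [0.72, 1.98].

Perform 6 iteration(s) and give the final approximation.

f(x) = sin(x) - x/2
Initial interval: [0.72, 1.98]

Iteration 1:
  c_1 = (0.720000 + 1.980000)/2 = 1.350000
  f(c_1) = f(1.350000) = 0.300723
  f(a) × f(c) ≥ 0, new interval: [1.350000, 1.980000]
Iteration 2:
  c_2 = (1.350000 + 1.980000)/2 = 1.665000
  f(c_2) = f(1.665000) = 0.163066
  f(a) × f(c) ≥ 0, new interval: [1.665000, 1.980000]
Iteration 3:
  c_3 = (1.665000 + 1.980000)/2 = 1.822500
  f(c_3) = f(1.822500) = 0.057240
  f(a) × f(c) ≥ 0, new interval: [1.822500, 1.980000]
Iteration 4:
  c_4 = (1.822500 + 1.980000)/2 = 1.901250
  f(c_4) = f(1.901250) = -0.004730
  f(a) × f(c) < 0, new interval: [1.822500, 1.901250]
Iteration 5:
  c_5 = (1.822500 + 1.901250)/2 = 1.861875
  f(c_5) = f(1.861875) = 0.026997
  f(a) × f(c) ≥ 0, new interval: [1.861875, 1.901250]
Iteration 6:
  c_6 = (1.861875 + 1.901250)/2 = 1.881563
  f(c_6) = f(1.881563) = 0.011318
  f(a) × f(c) ≥ 0, new interval: [1.881563, 1.901250]

After 6 iteration(s), the approximation is c_6 = 1.881563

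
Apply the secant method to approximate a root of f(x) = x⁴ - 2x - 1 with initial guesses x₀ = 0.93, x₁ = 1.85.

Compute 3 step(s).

f(x) = x⁴ - 2x - 1
x₀ = 0.93, x₁ = 1.85

Secant formula: x_{n+1} = x_n - f(x_n)(x_n - x_{n-1})/(f(x_n) - f(x_{n-1}))

Iteration 1:
  f(0.930000) = -2.111948
  f(1.850000) = 7.013506
  x_2 = 1.850000 - 7.013506×(1.850000 - 0.930000)/(7.013506 - (-2.111948))
       = 1.142920
Iteration 2:
  f(1.850000) = 7.013506
  f(1.142920) = -1.579509
  x_3 = 1.142920 - (-1.579509)×(1.142920 - 1.850000)/(-1.579509 - 7.013506)
       = 1.272891
Iteration 3:
  f(1.142920) = -1.579509
  f(1.272891) = -0.920570
  x_4 = 1.272891 - (-0.920570)×(1.272891 - 1.142920)/(-0.920570 - (-1.579509))
       = 1.454466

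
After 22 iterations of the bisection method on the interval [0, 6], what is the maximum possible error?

Bisection error bound: |error| ≤ (b-a)/2^n
|error| ≤ (6 - 0)/2^22 = 6/2^22
|error| ≤ 0.0000014305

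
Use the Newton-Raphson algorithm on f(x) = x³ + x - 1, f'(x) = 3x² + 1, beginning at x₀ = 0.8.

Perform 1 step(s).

f(x) = x³ + x - 1
f'(x) = 3x² + 1
x₀ = 0.8

Newton-Raphson formula: x_{n+1} = x_n - f(x_n)/f'(x_n)

Iteration 1:
  f(0.800000) = 0.312000
  f'(0.800000) = 2.920000
  x_1 = 0.800000 - 0.312000/2.920000 = 0.693151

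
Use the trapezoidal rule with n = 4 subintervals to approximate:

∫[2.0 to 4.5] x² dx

f(x) = x²
a = 2.0, b = 4.5, n = 4
h = (b - a)/n = 0.625000

Trapezoidal rule: (h/2)[f(x₀) + 2f(x₁) + 2f(x₂) + ... + f(xₙ)]

x_0 = 2.0000, f(x_0) = 4.000000, coefficient = 1
x_1 = 2.6250, f(x_1) = 6.890625, coefficient = 2
x_2 = 3.2500, f(x_2) = 10.562500, coefficient = 2
x_3 = 3.8750, f(x_3) = 15.015625, coefficient = 2
x_4 = 4.5000, f(x_4) = 20.250000, coefficient = 1

I ≈ (0.625000/2) × 89.187500 = 27.871094
Exact value: 27.708333
Error: 0.162760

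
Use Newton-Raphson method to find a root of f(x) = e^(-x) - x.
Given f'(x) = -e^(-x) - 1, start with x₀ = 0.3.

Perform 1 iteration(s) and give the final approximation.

f(x) = e^(-x) - x
f'(x) = -e^(-x) - 1
x₀ = 0.3

Newton-Raphson formula: x_{n+1} = x_n - f(x_n)/f'(x_n)

Iteration 1:
  f(0.300000) = 0.440818
  f'(0.300000) = -1.740818
  x_1 = 0.300000 - 0.440818/(-1.740818) = 0.553225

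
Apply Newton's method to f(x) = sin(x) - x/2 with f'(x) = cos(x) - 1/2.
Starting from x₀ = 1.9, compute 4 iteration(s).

f(x) = sin(x) - x/2
f'(x) = cos(x) - 1/2
x₀ = 1.9

Newton-Raphson formula: x_{n+1} = x_n - f(x_n)/f'(x_n)

Iteration 1:
  f(1.900000) = -0.003700
  f'(1.900000) = -0.823290
  x_1 = 1.900000 - (-0.003700)/(-0.823290) = 1.895506
Iteration 2:
  f(1.895506) = -0.000010
  f'(1.895506) = -0.819034
  x_2 = 1.895506 - (-0.000010)/(-0.819034) = 1.895494
Iteration 3:
  f(1.895494) = 0.000000
  f'(1.895494) = -0.819023
  x_3 = 1.895494 - 0.000000/(-0.819023) = 1.895494
Iteration 4:
  f(1.895494) = 0.000000
  f'(1.895494) = -0.819023
  x_4 = 1.895494 - 0.000000/(-0.819023) = 1.895494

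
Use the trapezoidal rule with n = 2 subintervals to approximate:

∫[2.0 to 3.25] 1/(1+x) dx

f(x) = 1/(1+x)
a = 2.0, b = 3.25, n = 2
h = (b - a)/n = 0.625000

Trapezoidal rule: (h/2)[f(x₀) + 2f(x₁) + 2f(x₂) + ... + f(xₙ)]

x_0 = 2.0000, f(x_0) = 0.333333, coefficient = 1
x_1 = 2.6250, f(x_1) = 0.275862, coefficient = 2
x_2 = 3.2500, f(x_2) = 0.235294, coefficient = 1

I ≈ (0.625000/2) × 1.120352 = 0.350110
Exact value: 0.348307
Error: 0.001803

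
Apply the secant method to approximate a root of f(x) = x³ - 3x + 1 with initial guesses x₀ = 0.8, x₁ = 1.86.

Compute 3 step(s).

f(x) = x³ - 3x + 1
x₀ = 0.8, x₁ = 1.86

Secant formula: x_{n+1} = x_n - f(x_n)(x_n - x_{n-1})/(f(x_n) - f(x_{n-1}))

Iteration 1:
  f(0.800000) = -0.888000
  f(1.860000) = 1.854856
  x_2 = 1.860000 - 1.854856×(1.860000 - 0.800000)/(1.854856 - (-0.888000))
       = 1.143175
Iteration 2:
  f(1.860000) = 1.854856
  f(1.143175) = -0.935568
  x_3 = 1.143175 - (-0.935568)×(1.143175 - 1.860000)/(-0.935568 - 1.854856)
       = 1.383511
Iteration 3:
  f(1.143175) = -0.935568
  f(1.383511) = -0.502352
  x_4 = 1.383511 - (-0.502352)×(1.383511 - 1.143175)/(-0.502352 - (-0.935568))
       = 1.662201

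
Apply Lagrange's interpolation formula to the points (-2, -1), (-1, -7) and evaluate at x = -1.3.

Lagrange interpolation formula:
P(x) = Σ yᵢ × Lᵢ(x)
where Lᵢ(x) = Π_{j≠i} (x - xⱼ)/(xᵢ - xⱼ)

L_0(-1.3) = (-1.3 - (-1))/(-2 - (-1)) = 0.300000
L_1(-1.3) = (-1.3 - (-2))/(-1 - (-2)) = 0.700000

P(-1.3) = (-1)×L_0(-1.3) + (-7)×L_1(-1.3)
P(-1.3) = -5.200000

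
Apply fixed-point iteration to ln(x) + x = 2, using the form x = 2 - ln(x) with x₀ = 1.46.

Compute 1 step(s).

Equation: ln(x) + x = 2
Fixed-point form: x = 2 - ln(x)
x₀ = 1.46

x_1 = g(1.460000) = 1.621564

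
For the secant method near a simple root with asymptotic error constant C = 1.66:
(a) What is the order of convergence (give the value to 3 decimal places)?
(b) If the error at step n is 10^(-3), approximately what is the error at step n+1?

(a) Secant method has superlinear convergence with order φ = (1+√5)/2 ≈ 1.618.
    This means |e_{n+1}| ≈ C|e_n|^1.618.

(b) With |e_n| = 10^(-3) and C = 1.66:
    |e_{n+1}| ≈ 1.66 × (10^(-3))^1.618 = 1.66 × 10^(-4.85)

(a) ≈ 1.618 (golden ratio); (b) |e_{n+1}| ≈ 2.323e-05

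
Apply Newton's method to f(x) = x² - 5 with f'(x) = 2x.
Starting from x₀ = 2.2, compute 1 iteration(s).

f(x) = x² - 5
f'(x) = 2x
x₀ = 2.2

Newton-Raphson formula: x_{n+1} = x_n - f(x_n)/f'(x_n)

Iteration 1:
  f(2.200000) = -0.160000
  f'(2.200000) = 4.400000
  x_1 = 2.200000 - (-0.160000)/4.400000 = 2.236364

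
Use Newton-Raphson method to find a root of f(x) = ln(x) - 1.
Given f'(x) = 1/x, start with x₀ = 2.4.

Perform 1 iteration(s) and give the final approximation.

f(x) = ln(x) - 1
f'(x) = 1/x
x₀ = 2.4

Newton-Raphson formula: x_{n+1} = x_n - f(x_n)/f'(x_n)

Iteration 1:
  f(2.400000) = -0.124531
  f'(2.400000) = 0.416667
  x_1 = 2.400000 - (-0.124531)/0.416667 = 2.698875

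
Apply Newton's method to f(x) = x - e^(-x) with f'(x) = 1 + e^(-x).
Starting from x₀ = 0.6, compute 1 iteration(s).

f(x) = x - e^(-x)
f'(x) = 1 + e^(-x)
x₀ = 0.6

Newton-Raphson formula: x_{n+1} = x_n - f(x_n)/f'(x_n)

Iteration 1:
  f(0.600000) = 0.051188
  f'(0.600000) = 1.548812
  x_1 = 0.600000 - 0.051188/1.548812 = 0.566950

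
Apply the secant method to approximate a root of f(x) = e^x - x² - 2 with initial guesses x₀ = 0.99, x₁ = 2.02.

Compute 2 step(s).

f(x) = e^x - x² - 2
x₀ = 0.99, x₁ = 2.02

Secant formula: x_{n+1} = x_n - f(x_n)(x_n - x_{n-1})/(f(x_n) - f(x_{n-1}))

Iteration 1:
  f(0.990000) = -0.288866
  f(2.020000) = 1.457925
  x_2 = 2.020000 - 1.457925×(2.020000 - 0.990000)/(1.457925 - (-0.288866))
       = 1.160330
Iteration 2:
  f(2.020000) = 1.457925
  f(1.160330) = -0.155379
  x_3 = 1.160330 - (-0.155379)×(1.160330 - 2.020000)/(-0.155379 - 1.457925)
       = 1.243126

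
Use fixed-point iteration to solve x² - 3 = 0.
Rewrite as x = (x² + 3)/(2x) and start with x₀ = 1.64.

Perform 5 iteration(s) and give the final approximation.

Equation: x² - 3 = 0
Fixed-point form: x = (x² + 3)/(2x)
x₀ = 1.64

x_1 = g(1.640000) = 1.734634
x_2 = g(1.734634) = 1.732053
x_3 = g(1.732053) = 1.732051
x_4 = g(1.732051) = 1.732051
x_5 = g(1.732051) = 1.732051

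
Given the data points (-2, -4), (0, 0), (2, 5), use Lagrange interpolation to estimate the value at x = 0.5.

Lagrange interpolation formula:
P(x) = Σ yᵢ × Lᵢ(x)
where Lᵢ(x) = Π_{j≠i} (x - xⱼ)/(xᵢ - xⱼ)

L_0(0.5) = (0.5 - 0)/(-2 - 0) × (0.5 - 2)/(-2 - 2) = -0.093750
L_1(0.5) = (0.5 - (-2))/(0 - (-2)) × (0.5 - 2)/(0 - 2) = 0.937500
L_2(0.5) = (0.5 - (-2))/(2 - (-2)) × (0.5 - 0)/(2 - 0) = 0.156250

P(0.5) = (-4)×L_0(0.5) + 0×L_1(0.5) + 5×L_2(0.5)
P(0.5) = 1.156250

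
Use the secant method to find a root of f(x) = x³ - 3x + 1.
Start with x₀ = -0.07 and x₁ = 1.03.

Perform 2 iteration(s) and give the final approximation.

f(x) = x³ - 3x + 1
x₀ = -0.07, x₁ = 1.03

Secant formula: x_{n+1} = x_n - f(x_n)(x_n - x_{n-1})/(f(x_n) - f(x_{n-1}))

Iteration 1:
  f(-0.070000) = 1.209657
  f(1.030000) = -0.997273
  x_2 = 1.030000 - (-0.997273)×(1.030000 - (-0.070000))/(-0.997273 - 1.209657)
       = 0.532929
Iteration 2:
  f(1.030000) = -0.997273
  f(0.532929) = -0.447429
  x_3 = 0.532929 - (-0.447429)×(0.532929 - 1.030000)/(-0.447429 - (-0.997273))
       = 0.128444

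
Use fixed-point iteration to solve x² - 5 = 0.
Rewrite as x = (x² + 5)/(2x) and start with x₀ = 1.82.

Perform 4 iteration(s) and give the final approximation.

Equation: x² - 5 = 0
Fixed-point form: x = (x² + 5)/(2x)
x₀ = 1.82

x_1 = g(1.820000) = 2.283626
x_2 = g(2.283626) = 2.236563
x_3 = g(2.236563) = 2.236068
x_4 = g(2.236068) = 2.236068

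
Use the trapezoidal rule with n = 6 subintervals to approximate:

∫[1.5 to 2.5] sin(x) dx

f(x) = sin(x)
a = 1.5, b = 2.5, n = 6
h = (b - a)/n = 0.166667

Trapezoidal rule: (h/2)[f(x₀) + 2f(x₁) + 2f(x₂) + ... + f(xₙ)]

x_0 = 1.5000, f(x_0) = 0.997495, coefficient = 1
x_1 = 1.6667, f(x_1) = 0.995408, coefficient = 2
x_2 = 1.8333, f(x_2) = 0.965735, coefficient = 2
x_3 = 2.0000, f(x_3) = 0.909297, coefficient = 2
x_4 = 2.1667, f(x_4) = 0.827660, coefficient = 2
x_5 = 2.3333, f(x_5) = 0.723086, coefficient = 2
x_6 = 2.5000, f(x_6) = 0.598472, coefficient = 1

I ≈ (0.166667/2) × 10.438340 = 0.869862
Exact value: 0.871881
Error: 0.002019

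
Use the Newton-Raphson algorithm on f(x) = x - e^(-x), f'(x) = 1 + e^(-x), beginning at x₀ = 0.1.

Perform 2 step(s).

f(x) = x - e^(-x)
f'(x) = 1 + e^(-x)
x₀ = 0.1

Newton-Raphson formula: x_{n+1} = x_n - f(x_n)/f'(x_n)

Iteration 1:
  f(0.100000) = -0.804837
  f'(0.100000) = 1.904837
  x_1 = 0.100000 - (-0.804837)/1.904837 = 0.522523
Iteration 2:
  f(0.522523) = -0.070500
  f'(0.522523) = 1.593023
  x_2 = 0.522523 - (-0.070500)/1.593023 = 0.566778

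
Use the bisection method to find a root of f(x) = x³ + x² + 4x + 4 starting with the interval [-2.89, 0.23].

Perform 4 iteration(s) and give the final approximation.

f(x) = x³ + x² + 4x + 4
Initial interval: [-2.89, 0.23]

Iteration 1:
  c_1 = (-2.890000 + 0.230000)/2 = -1.330000
  f(c_1) = f(-1.330000) = -1.903737
  f(a) × f(c) ≥ 0, new interval: [-1.330000, 0.230000]
Iteration 2:
  c_2 = (-1.330000 + 0.230000)/2 = -0.550000
  f(c_2) = f(-0.550000) = 1.936125
  f(a) × f(c) < 0, new interval: [-1.330000, -0.550000]
Iteration 3:
  c_3 = (-1.330000 + (-0.550000))/2 = -0.940000
  f(c_3) = f(-0.940000) = 0.293016
  f(a) × f(c) < 0, new interval: [-1.330000, -0.940000]
Iteration 4:
  c_4 = (-1.330000 + (-0.940000))/2 = -1.135000
  f(c_4) = f(-1.135000) = -0.713910
  f(a) × f(c) ≥ 0, new interval: [-1.135000, -0.940000]

After 4 iteration(s), the approximation is c_4 = -1.135000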